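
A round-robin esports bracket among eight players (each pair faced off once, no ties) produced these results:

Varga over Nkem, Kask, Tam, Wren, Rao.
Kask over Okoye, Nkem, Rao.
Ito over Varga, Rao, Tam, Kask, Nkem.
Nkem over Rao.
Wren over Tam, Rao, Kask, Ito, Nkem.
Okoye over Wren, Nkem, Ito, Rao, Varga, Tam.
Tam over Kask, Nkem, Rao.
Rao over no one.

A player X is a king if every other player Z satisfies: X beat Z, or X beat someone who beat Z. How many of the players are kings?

5

Okoye reaches everyone (king).
Nkem cannot reach Okoye, Wren, Varga, Kask, Ito, Tam in two steps.
Wren reaches everyone (king).
Rao cannot reach Okoye, Nkem, Wren, Varga, Kask, Ito, Tam in two steps.
Varga reaches everyone (king).
Kask reaches everyone (king).
Ito reaches everyone (king).
Tam cannot reach Wren, Varga, Ito in two steps.
Kings: Okoye, Wren, Varga, Kask, Ito — 5.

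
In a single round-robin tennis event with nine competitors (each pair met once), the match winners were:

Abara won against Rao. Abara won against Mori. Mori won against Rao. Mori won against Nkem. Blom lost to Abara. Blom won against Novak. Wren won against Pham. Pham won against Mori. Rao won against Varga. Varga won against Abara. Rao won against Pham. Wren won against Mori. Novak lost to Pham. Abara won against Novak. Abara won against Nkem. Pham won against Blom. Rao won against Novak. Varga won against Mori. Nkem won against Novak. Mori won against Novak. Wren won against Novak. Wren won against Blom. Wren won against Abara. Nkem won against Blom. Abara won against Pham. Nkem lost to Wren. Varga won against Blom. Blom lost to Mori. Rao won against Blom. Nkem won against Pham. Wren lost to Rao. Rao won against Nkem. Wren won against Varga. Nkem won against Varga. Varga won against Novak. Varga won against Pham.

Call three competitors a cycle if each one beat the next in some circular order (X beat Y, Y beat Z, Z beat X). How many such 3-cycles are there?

Win totals: Rao 6, Abara 6, Mori 4, Novak 0, Blom 1, Nkem 4, Pham 3, Wren 7, Varga 5.
A competitor with w wins dominates both others in C(w,2) triples; summing gives 15 + 15 + 6 + 0 + 0 + 6 + 3 + 21 + 10 = 76 transitive triples.
Total triples C(9,3) = 84, so cyclic triples = 84 − 76 = 8.

8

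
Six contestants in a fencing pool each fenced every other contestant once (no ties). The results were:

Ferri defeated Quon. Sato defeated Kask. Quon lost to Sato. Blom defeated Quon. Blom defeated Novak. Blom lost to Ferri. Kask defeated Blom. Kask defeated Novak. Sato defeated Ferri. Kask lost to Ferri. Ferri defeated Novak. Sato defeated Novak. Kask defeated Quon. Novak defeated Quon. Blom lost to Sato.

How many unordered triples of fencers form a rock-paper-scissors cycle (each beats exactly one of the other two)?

Of the C(6,3) = 20 triples, the cyclic ones are: none.
That is 0.

0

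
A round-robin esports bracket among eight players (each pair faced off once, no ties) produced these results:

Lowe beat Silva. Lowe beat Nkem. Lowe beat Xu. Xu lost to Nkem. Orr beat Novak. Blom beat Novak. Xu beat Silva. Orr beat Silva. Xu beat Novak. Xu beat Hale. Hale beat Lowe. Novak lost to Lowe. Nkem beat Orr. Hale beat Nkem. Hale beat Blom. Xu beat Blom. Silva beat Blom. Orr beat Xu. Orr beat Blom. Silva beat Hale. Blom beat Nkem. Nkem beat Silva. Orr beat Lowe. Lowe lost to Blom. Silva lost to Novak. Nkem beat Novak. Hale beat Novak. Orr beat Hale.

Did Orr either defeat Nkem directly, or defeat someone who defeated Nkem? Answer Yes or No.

Orr did not beat Nkem directly.
Orr beat Novak, Xu, Hale, Silva, Blom, Lowe. Of those, Hale beat Nkem.

Yes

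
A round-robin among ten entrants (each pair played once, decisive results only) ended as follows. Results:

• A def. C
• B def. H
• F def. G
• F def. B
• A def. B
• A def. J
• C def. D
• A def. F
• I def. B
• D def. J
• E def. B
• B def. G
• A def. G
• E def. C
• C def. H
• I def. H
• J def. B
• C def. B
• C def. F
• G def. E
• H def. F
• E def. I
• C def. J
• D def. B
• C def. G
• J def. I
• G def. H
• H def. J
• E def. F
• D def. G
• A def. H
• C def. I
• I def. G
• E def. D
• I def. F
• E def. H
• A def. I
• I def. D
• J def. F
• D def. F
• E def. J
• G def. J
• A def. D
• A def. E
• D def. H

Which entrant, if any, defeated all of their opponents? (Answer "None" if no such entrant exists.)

A

A has 9 wins out of 9 opponents — a perfect record.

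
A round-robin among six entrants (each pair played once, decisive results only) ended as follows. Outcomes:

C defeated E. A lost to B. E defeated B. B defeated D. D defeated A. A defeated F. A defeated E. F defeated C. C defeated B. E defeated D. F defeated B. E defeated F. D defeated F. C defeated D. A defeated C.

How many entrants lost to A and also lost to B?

0

A beat: C, E, F.
B beat: A, D.
No one was beaten by both.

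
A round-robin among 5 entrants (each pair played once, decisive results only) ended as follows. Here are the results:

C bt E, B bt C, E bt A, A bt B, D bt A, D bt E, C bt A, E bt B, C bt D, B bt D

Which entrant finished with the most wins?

Win totals: A 1, B 2, C 3, D 2, E 2.
C leads with 3 wins (next highest: 2).

C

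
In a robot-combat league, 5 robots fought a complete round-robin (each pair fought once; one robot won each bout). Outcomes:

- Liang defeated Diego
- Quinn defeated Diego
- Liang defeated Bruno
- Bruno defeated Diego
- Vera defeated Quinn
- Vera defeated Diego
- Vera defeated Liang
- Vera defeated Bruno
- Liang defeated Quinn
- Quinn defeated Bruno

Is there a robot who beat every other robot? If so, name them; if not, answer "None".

Vera

Vera has 4 wins out of 4 opponents — a perfect record.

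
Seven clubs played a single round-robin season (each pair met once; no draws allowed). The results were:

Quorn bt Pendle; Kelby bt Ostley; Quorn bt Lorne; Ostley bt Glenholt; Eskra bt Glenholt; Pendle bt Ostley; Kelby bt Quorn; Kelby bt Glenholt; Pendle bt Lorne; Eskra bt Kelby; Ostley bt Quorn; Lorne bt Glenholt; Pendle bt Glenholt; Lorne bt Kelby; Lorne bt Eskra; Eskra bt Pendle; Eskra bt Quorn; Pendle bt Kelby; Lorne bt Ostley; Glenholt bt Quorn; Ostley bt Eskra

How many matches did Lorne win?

Lorne's results: beat Kelby, Eskra, Glenholt, Ostley; lost to Quorn, Pendle.
That is 4 wins.

4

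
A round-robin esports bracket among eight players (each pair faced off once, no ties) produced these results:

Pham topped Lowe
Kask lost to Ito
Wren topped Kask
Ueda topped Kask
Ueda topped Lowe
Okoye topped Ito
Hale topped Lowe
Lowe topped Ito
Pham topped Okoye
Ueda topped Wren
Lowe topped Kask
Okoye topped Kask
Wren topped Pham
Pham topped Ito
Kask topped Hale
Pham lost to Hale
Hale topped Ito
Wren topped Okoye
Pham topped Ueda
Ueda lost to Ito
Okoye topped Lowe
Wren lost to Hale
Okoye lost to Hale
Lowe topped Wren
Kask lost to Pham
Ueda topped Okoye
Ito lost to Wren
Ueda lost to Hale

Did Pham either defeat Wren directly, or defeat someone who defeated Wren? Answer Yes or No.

Yes

Pham did not beat Wren directly.
Pham beat Lowe, Ito, Okoye, Ueda, Kask. Of those, Lowe beat Wren.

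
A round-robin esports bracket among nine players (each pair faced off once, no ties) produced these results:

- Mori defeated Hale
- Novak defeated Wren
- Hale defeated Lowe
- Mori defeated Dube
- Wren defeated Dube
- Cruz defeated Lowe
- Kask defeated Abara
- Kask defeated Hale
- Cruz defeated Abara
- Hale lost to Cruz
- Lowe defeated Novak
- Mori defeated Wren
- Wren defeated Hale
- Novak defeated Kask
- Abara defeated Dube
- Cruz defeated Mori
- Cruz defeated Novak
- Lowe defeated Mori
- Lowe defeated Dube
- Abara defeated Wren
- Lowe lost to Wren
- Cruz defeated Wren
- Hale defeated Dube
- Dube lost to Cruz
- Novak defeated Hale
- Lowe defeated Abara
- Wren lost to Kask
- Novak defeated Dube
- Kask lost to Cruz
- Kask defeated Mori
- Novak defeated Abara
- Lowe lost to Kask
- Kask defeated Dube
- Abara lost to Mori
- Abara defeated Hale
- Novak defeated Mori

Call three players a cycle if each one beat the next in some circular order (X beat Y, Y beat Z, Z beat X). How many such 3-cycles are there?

7

Win totals: Abara 3, Hale 2, Lowe 4, Wren 3, Kask 6, Dube 0, Cruz 8, Mori 4, Novak 6.
A player with w wins dominates both others in C(w,2) triples; summing gives 3 + 1 + 6 + 3 + 15 + 0 + 28 + 6 + 15 = 77 transitive triples.
Total triples C(9,3) = 84, so cyclic triples = 84 − 77 = 7.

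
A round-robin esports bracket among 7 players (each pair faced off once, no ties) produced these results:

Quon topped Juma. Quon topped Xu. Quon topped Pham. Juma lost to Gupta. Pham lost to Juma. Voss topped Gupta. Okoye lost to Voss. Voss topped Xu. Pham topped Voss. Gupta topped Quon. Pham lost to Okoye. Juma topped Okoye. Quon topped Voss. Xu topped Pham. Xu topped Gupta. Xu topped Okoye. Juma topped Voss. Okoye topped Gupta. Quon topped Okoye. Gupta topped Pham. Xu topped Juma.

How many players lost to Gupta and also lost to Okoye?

Gupta beat: Pham, Juma, Quon.
Okoye beat: Pham, Gupta.
Both beat: Pham — 1.

1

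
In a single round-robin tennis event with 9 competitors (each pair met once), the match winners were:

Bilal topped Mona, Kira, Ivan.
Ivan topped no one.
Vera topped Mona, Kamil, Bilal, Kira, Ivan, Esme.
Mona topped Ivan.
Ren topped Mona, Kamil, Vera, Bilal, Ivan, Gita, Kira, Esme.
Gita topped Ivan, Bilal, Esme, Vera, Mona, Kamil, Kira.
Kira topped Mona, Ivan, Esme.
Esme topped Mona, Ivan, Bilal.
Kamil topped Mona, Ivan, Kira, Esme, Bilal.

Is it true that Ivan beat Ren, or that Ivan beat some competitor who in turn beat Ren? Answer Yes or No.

No

Ivan did not beat Ren directly.
Ivan beat no one, so there is no intermediate competitor.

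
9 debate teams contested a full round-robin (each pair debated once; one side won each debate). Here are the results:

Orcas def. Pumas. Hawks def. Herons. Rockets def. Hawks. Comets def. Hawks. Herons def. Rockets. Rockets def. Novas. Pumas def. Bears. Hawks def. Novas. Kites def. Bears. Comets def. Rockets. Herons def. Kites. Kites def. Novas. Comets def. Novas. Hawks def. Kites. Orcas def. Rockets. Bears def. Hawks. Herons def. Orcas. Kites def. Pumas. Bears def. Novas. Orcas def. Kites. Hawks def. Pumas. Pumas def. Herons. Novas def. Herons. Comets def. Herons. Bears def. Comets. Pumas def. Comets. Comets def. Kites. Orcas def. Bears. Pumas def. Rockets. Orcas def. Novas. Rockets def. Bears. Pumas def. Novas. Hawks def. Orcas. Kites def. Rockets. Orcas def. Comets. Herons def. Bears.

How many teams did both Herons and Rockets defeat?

1

Herons beat: Bears, Kites, Rockets, Orcas.
Rockets beat: Hawks, Novas, Bears.
Both beat: Bears — 1.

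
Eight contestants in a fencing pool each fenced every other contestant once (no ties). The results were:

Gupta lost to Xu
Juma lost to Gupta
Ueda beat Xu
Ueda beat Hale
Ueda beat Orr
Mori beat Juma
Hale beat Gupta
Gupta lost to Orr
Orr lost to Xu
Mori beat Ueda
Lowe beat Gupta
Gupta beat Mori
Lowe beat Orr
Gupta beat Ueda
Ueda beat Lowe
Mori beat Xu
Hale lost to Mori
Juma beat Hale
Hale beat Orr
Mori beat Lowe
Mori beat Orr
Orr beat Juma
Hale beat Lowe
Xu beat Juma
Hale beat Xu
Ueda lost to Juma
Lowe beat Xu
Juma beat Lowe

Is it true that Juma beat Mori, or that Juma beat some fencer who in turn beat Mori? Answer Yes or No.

No

Juma did not beat Mori directly.
Juma beat Hale, Ueda, Lowe, but each of them lost to Mori. No two-step path.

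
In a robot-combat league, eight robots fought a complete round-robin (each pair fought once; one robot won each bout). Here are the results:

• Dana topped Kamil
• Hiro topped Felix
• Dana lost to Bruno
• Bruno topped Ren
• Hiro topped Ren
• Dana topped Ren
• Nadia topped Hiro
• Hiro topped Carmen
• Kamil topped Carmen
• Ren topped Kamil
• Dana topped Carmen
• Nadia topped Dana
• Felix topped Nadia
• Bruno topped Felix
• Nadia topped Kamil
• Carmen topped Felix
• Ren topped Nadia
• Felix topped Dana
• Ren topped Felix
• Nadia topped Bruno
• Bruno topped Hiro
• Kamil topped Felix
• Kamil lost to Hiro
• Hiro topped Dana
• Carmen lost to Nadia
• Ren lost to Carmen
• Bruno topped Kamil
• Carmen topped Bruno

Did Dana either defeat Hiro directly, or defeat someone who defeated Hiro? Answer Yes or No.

No

Dana did not beat Hiro directly.
Dana beat Carmen, Ren, Kamil, but each of them lost to Hiro. No two-step path.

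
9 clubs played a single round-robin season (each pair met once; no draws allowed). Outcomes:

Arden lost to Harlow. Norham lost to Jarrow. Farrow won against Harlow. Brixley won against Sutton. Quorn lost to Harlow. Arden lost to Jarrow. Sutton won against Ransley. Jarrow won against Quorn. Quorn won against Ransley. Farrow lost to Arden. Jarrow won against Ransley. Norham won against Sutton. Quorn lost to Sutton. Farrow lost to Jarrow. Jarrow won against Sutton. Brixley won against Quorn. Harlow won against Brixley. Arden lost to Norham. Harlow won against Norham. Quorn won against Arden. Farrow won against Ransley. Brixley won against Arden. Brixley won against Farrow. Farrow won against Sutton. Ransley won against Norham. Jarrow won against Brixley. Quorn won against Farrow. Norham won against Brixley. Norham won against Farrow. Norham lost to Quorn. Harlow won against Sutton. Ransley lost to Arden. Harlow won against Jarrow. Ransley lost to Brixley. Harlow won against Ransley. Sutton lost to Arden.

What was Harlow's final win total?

Harlow's results: beat Arden, Brixley, Ransley, Sutton, Quorn, Norham, Jarrow; lost to Farrow.
That is 7 wins.

7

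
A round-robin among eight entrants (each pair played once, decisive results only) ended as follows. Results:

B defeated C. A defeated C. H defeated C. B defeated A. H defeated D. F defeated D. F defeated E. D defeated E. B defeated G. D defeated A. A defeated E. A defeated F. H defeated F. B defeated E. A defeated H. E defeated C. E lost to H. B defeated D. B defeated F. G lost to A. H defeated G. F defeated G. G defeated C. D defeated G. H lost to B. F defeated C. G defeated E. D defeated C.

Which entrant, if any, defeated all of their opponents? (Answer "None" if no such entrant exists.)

B has 7 wins out of 7 opponents — a perfect record.

B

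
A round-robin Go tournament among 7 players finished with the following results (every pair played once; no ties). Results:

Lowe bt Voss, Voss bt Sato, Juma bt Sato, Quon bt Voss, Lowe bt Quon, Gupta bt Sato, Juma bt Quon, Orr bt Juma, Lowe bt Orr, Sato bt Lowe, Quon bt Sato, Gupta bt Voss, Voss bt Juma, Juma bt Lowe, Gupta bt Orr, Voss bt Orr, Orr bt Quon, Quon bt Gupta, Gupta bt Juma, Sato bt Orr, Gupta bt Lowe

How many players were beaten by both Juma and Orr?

Juma beat: Lowe, Quon, Sato.
Orr beat: Juma, Quon.
Both beat: Quon — 1.

1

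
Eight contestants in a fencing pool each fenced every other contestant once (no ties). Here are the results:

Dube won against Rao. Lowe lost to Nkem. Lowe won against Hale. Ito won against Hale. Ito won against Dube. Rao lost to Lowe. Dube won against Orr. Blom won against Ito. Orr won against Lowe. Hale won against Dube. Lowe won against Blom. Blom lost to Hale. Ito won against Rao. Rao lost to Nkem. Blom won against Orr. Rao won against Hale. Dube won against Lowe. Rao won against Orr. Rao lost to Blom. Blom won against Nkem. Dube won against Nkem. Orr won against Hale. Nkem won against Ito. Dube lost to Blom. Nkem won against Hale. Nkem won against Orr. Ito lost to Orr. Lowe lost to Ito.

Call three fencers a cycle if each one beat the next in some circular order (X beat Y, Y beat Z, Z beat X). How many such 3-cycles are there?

16

Win totals: Rao 2, Dube 4, Hale 2, Ito 4, Orr 3, Nkem 5, Lowe 3, Blom 5.
A fencer with w wins dominates both others in C(w,2) triples; summing gives 1 + 6 + 1 + 6 + 3 + 10 + 3 + 10 = 40 transitive triples.
Total triples C(8,3) = 56, so cyclic triples = 56 − 40 = 16.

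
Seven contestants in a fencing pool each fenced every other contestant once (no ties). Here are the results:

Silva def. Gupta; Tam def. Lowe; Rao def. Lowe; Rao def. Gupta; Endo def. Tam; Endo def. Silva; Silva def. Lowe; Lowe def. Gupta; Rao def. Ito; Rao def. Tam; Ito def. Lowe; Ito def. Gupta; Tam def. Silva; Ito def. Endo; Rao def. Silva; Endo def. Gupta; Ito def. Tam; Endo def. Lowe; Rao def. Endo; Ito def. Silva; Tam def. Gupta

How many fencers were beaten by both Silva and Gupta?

0

Silva beat: Lowe, Gupta.
Gupta beat: no one.
No one was beaten by both.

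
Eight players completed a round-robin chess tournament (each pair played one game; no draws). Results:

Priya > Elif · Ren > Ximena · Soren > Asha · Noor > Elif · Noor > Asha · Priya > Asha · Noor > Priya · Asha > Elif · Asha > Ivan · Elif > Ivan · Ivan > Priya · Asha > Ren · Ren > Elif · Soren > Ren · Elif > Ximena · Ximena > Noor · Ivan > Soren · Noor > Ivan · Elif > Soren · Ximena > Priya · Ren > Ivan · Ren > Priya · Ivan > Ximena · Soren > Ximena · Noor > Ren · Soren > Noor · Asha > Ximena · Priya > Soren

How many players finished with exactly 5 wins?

Win totals: Elif 3, Priya 3, Ximena 2, Ren 4, Soren 4, Asha 4, Ivan 3, Noor 5.
Exactly 5: Noor — 1 player.

1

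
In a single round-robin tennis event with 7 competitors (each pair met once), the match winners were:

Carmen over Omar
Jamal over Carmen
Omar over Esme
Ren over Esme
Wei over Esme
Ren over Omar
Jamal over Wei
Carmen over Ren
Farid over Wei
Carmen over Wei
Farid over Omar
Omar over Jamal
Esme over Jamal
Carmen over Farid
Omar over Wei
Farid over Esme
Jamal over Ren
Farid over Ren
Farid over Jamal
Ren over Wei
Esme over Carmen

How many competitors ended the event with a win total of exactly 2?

1

Win totals: Carmen 4, Ren 3, Esme 2, Farid 5, Omar 3, Wei 1, Jamal 3.
Exactly 2: Esme — 1 competitor.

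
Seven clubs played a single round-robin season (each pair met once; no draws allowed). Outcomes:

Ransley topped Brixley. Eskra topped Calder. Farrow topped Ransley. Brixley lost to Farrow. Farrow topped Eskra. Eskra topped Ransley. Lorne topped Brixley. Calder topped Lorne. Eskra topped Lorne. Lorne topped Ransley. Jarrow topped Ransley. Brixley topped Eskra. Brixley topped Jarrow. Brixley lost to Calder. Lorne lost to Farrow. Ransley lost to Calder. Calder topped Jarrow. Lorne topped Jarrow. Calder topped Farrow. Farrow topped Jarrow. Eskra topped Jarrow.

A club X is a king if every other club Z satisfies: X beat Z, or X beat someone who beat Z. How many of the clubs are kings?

3

Jarrow cannot reach Farrow, Lorne, Calder, Eskra in two steps.
Ransley cannot reach Farrow, Lorne, Calder in two steps.
Farrow reaches everyone (king).
Lorne cannot reach Farrow, Calder in two steps.
Calder reaches everyone (king).
Eskra reaches everyone (king).
Brixley cannot reach Farrow in two steps.
Kings: Farrow, Calder, Eskra — 3.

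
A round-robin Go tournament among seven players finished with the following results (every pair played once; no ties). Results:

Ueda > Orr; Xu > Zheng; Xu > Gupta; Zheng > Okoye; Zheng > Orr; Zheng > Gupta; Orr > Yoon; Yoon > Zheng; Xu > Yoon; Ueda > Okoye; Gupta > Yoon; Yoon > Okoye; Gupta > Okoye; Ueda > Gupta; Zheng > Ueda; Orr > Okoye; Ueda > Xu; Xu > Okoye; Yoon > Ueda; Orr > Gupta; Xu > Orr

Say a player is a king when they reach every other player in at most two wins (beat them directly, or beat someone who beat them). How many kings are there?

Ueda reaches everyone (king).
Yoon reaches everyone (king).
Gupta cannot reach Orr, Xu in two steps.
Zheng reaches everyone (king).
Orr cannot reach Xu in two steps.
Okoye cannot reach Ueda, Yoon, Gupta, Zheng, Orr, Xu in two steps.
Xu reaches everyone (king).
Kings: Ueda, Yoon, Zheng, Xu — 4.

4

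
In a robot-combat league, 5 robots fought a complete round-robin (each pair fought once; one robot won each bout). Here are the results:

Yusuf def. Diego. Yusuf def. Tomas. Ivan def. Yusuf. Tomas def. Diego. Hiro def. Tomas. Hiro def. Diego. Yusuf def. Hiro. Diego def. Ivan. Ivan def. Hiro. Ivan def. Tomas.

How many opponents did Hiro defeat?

2

Hiro's results: beat Tomas, Diego; lost to Yusuf, Ivan.
That is 2 wins.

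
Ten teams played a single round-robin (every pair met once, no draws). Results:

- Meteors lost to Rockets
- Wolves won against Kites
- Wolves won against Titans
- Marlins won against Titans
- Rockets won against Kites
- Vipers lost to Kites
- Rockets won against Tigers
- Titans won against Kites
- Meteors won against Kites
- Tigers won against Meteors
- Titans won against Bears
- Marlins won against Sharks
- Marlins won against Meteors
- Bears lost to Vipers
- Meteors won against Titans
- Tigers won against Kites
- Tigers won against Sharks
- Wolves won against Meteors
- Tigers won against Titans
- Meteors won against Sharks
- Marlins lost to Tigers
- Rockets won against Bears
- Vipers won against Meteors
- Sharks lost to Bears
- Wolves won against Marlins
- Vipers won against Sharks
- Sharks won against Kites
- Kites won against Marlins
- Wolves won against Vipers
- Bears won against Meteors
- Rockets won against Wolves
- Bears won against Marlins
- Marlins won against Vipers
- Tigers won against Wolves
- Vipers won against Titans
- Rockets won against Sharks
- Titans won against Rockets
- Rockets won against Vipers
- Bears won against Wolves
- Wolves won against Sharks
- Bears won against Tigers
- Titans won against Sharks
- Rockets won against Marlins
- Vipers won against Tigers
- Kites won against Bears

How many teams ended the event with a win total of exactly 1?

1

Win totals: Meteors 3, Vipers 5, Marlins 4, Sharks 1, Kites 3, Wolves 6, Rockets 8, Bears 5, Tigers 6, Titans 4.
Exactly 1: Sharks — 1 team.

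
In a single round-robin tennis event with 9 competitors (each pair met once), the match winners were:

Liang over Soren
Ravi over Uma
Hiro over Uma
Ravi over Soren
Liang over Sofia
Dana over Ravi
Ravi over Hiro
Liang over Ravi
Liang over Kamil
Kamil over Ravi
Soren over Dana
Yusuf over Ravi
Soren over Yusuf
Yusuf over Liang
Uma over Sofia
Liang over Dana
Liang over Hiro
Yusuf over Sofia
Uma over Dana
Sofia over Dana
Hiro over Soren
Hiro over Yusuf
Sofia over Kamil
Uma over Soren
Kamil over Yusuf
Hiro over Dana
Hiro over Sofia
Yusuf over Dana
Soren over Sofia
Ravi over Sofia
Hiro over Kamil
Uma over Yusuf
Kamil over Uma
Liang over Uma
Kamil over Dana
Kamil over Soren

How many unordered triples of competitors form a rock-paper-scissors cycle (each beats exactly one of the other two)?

16

Win totals: Hiro 6, Liang 7, Kamil 5, Yusuf 4, Uma 4, Dana 1, Sofia 2, Ravi 4, Soren 3.
A competitor with w wins dominates both others in C(w,2) triples; summing gives 15 + 21 + 10 + 6 + 6 + 0 + 1 + 6 + 3 = 68 transitive triples.
Total triples C(9,3) = 84, so cyclic triples = 84 − 68 = 16.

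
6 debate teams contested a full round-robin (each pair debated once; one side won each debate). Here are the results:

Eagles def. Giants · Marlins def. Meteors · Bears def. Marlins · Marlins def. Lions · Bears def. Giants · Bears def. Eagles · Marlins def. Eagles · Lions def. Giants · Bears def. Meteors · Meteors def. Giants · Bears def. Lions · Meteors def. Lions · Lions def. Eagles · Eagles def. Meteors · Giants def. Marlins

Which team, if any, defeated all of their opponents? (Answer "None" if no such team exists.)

Bears has 5 wins out of 5 opponents — a perfect record.

Bears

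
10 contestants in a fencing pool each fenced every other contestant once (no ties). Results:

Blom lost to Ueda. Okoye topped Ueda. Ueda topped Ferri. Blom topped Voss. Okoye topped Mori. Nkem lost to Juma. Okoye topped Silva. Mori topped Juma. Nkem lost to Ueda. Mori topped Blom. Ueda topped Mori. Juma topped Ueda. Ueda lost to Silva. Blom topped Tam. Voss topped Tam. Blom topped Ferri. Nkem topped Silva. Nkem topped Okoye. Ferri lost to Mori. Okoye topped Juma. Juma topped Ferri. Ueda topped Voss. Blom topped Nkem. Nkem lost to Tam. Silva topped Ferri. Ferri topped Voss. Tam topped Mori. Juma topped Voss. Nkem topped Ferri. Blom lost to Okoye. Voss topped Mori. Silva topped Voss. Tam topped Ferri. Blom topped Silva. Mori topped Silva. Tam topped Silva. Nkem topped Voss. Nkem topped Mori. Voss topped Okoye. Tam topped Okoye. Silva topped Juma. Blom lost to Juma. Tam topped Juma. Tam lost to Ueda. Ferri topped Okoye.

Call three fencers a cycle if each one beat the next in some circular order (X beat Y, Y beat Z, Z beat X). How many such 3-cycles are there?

34

Win totals: Blom 5, Ferri 2, Tam 6, Nkem 5, Okoye 5, Voss 3, Silva 4, Juma 5, Mori 4, Ueda 6.
A fencer with w wins dominates both others in C(w,2) triples; summing gives 10 + 1 + 15 + 10 + 10 + 3 + 6 + 10 + 6 + 15 = 86 transitive triples.
Total triples C(10,3) = 120, so cyclic triples = 120 − 86 = 34.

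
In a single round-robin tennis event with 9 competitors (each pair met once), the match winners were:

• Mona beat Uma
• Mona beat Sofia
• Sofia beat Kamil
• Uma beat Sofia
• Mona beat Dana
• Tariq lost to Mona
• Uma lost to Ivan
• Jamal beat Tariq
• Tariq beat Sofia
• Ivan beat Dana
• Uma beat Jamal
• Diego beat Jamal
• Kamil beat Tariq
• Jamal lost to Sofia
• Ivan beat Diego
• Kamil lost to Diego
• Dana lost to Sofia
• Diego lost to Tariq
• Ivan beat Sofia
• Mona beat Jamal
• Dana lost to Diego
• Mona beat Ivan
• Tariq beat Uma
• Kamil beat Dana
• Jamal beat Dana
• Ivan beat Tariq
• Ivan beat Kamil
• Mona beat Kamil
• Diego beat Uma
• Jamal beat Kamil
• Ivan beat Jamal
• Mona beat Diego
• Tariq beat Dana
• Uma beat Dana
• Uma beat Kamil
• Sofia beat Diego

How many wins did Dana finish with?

0

Dana's results: beat no one; lost to Uma, Mona, Ivan, Tariq, Diego, Sofia, Jamal, Kamil.
That is 0 wins.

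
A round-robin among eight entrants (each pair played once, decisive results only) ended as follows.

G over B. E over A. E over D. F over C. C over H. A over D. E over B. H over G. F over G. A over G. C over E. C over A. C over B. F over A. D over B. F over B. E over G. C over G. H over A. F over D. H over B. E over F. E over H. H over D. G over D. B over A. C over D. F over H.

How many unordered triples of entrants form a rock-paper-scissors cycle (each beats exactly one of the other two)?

3

Win totals: A 2, B 1, C 6, D 1, E 6, F 6, G 2, H 4.
An entrant with w wins dominates both others in C(w,2) triples; summing gives 1 + 0 + 15 + 0 + 15 + 15 + 1 + 6 = 53 transitive triples.
Total triples C(8,3) = 56, so cyclic triples = 56 − 53 = 3.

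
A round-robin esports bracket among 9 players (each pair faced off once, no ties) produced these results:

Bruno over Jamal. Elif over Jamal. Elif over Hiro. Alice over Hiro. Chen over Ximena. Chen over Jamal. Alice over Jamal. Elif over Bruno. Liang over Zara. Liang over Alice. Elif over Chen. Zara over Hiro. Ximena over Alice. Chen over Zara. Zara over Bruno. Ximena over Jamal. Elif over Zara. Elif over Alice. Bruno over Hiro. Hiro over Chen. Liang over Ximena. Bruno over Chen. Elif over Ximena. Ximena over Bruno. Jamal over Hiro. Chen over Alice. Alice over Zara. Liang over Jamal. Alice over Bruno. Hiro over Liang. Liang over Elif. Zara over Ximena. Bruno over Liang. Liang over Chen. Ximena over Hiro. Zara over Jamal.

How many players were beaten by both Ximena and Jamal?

Ximena beat: Hiro, Alice, Jamal, Bruno.
Jamal beat: Hiro.
Both beat: Hiro — 1.

1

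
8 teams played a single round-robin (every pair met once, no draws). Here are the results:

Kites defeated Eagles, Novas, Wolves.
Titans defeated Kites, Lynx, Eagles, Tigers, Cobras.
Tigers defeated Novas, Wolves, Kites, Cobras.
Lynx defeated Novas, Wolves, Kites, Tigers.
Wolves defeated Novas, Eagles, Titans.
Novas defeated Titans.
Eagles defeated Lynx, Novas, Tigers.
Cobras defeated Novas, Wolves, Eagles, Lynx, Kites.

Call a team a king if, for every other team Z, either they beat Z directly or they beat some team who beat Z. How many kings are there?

6

Titans reaches everyone (king).
Eagles reaches everyone (king).
Tigers reaches everyone (king).
Cobras reaches everyone (king).
Lynx reaches everyone (king).
Kites cannot reach Cobras in two steps.
Novas cannot reach Wolves in two steps.
Wolves reaches everyone (king).
Kings: Titans, Eagles, Tigers, Cobras, Lynx, Wolves — 6.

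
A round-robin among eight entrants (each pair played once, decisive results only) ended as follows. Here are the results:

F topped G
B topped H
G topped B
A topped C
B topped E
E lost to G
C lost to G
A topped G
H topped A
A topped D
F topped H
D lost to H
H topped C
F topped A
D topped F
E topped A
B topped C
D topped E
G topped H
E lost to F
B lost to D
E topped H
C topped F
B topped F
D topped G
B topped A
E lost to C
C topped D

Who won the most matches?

B

Win totals: A 3, B 5, C 3, D 4, E 2, F 4, G 4, H 3.
B leads with 5 wins (next highest: 4).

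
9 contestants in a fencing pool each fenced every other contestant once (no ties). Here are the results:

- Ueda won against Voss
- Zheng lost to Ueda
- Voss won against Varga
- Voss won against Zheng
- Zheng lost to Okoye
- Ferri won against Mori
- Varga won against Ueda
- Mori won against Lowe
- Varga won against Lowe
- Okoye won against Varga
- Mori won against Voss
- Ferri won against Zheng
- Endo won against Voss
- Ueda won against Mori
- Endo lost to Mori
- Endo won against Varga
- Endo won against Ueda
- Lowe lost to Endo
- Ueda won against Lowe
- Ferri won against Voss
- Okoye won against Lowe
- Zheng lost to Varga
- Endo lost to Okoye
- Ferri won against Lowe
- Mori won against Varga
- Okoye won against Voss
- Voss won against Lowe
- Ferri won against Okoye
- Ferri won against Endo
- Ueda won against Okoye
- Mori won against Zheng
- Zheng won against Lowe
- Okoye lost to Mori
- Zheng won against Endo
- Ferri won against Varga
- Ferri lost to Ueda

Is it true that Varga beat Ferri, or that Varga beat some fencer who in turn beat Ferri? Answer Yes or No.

Yes

Varga did not beat Ferri directly.
Varga beat Ueda, Lowe, Zheng. Of those, Ueda beat Ferri.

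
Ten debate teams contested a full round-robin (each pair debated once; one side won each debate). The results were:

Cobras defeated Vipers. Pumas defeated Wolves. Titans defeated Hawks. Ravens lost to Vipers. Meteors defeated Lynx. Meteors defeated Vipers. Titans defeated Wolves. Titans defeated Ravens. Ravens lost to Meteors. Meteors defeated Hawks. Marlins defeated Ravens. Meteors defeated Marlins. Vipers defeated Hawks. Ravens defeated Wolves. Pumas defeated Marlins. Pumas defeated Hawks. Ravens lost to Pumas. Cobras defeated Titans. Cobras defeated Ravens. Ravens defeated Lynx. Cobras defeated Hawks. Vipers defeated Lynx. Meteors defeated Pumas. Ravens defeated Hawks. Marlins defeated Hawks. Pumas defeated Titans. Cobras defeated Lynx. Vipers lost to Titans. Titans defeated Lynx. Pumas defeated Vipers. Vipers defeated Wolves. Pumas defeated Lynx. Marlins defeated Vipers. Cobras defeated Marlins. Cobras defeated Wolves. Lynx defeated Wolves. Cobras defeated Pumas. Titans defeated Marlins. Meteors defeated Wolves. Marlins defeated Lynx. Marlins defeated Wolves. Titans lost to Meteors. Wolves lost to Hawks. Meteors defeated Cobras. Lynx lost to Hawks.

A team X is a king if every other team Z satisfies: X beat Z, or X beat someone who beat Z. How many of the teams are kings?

Pumas cannot reach Cobras, Meteors in two steps.
Ravens cannot reach Pumas, Cobras, Titans, Meteors, Vipers, Marlins in two steps.
Cobras cannot reach Meteors in two steps.
Hawks cannot reach Pumas, Ravens, Cobras, Titans, Meteors, Vipers, Marlins in two steps.
Titans cannot reach Pumas, Cobras, Meteors in two steps.
Wolves cannot reach Pumas, Ravens, Cobras, Hawks, Titans, Meteors, Vipers, Lynx, Marlins in two steps.
Meteors reaches everyone (king).
Vipers cannot reach Pumas, Cobras, Titans, Meteors, Marlins in two steps.
Lynx cannot reach Pumas, Ravens, Cobras, Hawks, Titans, Meteors, Vipers, Marlins in two steps.
Marlins cannot reach Pumas, Cobras, Titans, Meteors in two steps.
Kings: Meteors — 1.

1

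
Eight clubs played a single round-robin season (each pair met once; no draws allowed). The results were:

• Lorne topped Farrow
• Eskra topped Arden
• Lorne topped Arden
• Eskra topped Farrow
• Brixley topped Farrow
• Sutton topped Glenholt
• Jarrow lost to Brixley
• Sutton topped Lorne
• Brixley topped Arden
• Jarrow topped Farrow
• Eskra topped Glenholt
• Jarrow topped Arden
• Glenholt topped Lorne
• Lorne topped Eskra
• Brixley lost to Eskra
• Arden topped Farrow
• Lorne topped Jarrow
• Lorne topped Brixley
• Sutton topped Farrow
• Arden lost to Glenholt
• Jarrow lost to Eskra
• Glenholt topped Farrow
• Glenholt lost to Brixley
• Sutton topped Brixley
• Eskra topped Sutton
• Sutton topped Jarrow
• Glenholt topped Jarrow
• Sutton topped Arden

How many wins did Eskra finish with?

6

Eskra's results: beat Arden, Glenholt, Farrow, Jarrow, Brixley, Sutton; lost to Lorne.
That is 6 wins.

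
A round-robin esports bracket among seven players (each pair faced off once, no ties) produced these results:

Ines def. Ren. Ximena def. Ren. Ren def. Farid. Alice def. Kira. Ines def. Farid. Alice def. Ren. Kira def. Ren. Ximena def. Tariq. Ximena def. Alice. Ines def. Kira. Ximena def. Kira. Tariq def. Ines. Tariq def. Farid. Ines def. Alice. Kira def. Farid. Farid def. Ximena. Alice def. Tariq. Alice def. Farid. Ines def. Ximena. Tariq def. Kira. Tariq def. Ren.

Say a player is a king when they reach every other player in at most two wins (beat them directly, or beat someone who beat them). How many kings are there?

4

Ines reaches everyone (king).
Kira cannot reach Ines, Tariq, Alice in two steps.
Tariq reaches everyone (king).
Farid cannot reach Ines in two steps.
Ximena reaches everyone (king).
Alice reaches everyone (king).
Ren cannot reach Ines, Kira, Tariq, Alice in two steps.
Kings: Ines, Tariq, Ximena, Alice — 4.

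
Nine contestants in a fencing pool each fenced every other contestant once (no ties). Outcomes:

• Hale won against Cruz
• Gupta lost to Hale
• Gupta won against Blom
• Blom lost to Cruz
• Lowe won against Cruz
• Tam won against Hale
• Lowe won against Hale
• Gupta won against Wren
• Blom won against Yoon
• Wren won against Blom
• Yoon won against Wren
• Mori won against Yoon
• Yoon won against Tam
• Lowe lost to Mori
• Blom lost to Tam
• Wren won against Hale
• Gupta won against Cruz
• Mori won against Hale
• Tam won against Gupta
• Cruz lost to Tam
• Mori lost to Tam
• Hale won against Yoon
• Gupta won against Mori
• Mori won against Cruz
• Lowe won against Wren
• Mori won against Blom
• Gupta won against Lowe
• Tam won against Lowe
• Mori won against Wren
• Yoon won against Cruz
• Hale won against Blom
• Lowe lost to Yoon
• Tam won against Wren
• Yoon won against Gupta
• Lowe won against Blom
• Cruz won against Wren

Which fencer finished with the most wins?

Tam

Win totals: Cruz 2, Yoon 5, Lowe 4, Wren 2, Tam 7, Mori 6, Blom 1, Gupta 5, Hale 4.
Tam leads with 7 wins (next highest: 6).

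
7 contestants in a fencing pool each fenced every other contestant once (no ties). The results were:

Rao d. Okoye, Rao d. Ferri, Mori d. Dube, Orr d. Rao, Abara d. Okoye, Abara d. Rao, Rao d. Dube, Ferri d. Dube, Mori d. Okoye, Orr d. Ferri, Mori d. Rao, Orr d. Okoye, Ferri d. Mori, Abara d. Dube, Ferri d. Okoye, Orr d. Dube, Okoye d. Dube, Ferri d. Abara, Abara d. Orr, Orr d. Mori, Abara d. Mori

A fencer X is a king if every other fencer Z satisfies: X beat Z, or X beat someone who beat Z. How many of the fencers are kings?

3

Rao cannot reach Orr in two steps.
Dube cannot reach Rao, Abara, Mori, Okoye, Ferri, Orr in two steps.
Abara reaches everyone (king).
Mori cannot reach Abara, Orr in two steps.
Okoye cannot reach Rao, Abara, Mori, Ferri, Orr in two steps.
Ferri reaches everyone (king).
Orr reaches everyone (king).
Kings: Abara, Ferri, Orr — 3.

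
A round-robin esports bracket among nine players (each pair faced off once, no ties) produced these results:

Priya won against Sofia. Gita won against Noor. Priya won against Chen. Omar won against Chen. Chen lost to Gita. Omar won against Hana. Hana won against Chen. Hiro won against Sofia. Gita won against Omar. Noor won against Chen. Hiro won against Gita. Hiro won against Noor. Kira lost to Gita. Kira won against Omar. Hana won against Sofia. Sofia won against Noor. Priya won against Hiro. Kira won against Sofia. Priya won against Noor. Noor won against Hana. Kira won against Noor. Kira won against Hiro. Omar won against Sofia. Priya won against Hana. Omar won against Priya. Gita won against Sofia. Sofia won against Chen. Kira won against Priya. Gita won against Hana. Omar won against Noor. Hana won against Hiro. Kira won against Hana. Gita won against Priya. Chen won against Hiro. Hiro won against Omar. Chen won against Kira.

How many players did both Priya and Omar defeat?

4

Priya beat: Hiro, Chen, Noor, Sofia, Hana.
Omar beat: Chen, Noor, Sofia, Hana, Priya.
Both beat: Chen, Noor, Sofia, Hana — 4.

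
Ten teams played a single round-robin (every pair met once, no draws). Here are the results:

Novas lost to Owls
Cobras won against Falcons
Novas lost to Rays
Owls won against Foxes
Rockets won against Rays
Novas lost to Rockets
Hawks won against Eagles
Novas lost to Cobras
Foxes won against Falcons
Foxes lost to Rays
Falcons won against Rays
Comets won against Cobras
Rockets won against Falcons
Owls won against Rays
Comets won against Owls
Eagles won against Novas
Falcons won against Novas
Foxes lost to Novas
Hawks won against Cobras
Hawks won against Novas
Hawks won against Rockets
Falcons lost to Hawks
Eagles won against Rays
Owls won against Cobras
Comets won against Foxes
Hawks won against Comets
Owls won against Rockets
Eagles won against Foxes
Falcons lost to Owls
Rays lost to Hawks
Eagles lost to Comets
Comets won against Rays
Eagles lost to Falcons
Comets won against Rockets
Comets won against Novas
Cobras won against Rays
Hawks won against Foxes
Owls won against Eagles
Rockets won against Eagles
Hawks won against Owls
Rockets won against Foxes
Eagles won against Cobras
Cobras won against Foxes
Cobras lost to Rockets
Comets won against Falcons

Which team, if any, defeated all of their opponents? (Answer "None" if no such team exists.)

Hawks has 9 wins out of 9 opponents — a perfect record.

Hawks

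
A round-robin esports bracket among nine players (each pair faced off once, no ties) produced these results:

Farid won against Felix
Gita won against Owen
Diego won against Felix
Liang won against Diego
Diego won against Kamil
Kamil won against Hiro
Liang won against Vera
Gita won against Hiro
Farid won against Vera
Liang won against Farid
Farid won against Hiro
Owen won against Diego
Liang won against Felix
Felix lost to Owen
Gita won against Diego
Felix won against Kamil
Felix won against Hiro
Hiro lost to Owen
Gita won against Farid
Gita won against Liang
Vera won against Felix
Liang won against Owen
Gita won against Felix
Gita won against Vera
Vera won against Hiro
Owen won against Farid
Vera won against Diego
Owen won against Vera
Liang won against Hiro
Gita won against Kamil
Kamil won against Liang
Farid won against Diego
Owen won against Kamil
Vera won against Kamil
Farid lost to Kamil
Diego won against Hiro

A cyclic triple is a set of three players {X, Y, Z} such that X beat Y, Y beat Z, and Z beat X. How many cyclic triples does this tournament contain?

Win totals: Felix 2, Owen 6, Gita 8, Farid 4, Kamil 3, Hiro 0, Diego 3, Vera 4, Liang 6.
A player with w wins dominates both others in C(w,2) triples; summing gives 1 + 15 + 28 + 6 + 3 + 0 + 3 + 6 + 15 = 77 transitive triples.
Total triples C(9,3) = 84, so cyclic triples = 84 − 77 = 7.

7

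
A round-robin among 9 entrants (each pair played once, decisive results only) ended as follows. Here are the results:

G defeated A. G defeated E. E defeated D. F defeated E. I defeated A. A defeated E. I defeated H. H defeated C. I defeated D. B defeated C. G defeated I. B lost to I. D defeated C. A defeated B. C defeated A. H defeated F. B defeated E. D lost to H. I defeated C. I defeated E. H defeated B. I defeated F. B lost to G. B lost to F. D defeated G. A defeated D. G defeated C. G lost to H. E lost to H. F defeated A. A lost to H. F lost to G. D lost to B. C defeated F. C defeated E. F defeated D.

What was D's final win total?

2

D's results: beat C, G; lost to A, B, E, F, H, I.
That is 2 wins.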